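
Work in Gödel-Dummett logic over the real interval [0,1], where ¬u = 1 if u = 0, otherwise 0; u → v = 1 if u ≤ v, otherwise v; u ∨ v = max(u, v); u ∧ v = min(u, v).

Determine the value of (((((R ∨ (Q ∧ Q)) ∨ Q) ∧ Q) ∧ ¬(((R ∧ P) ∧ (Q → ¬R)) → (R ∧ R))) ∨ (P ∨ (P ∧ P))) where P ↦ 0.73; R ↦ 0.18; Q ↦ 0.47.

0.73

(Q ∧ Q) = min(0.47, 0.47) = 0.47
(R ∨ (Q ∧ Q)) = max(0.18, 0.47) = 0.47
((R ∨ (Q ∧ Q)) ∨ Q) = max(0.47, 0.47) = 0.47
(((R ∨ (Q ∧ Q)) ∨ Q) ∧ Q) = min(0.47, 0.47) = 0.47
(R ∧ P) = min(0.18, 0.73) = 0.18
¬R: Gödel ¬ of 0.18 = 0 (operand ≠ 0)
(Q → ¬R): 0.47 > 0, so result = 0
((R ∧ P) ∧ (Q → ¬R)) = min(0.18, 0) = 0
(R ∧ R) = min(0.18, 0.18) = 0.18
(((R ∧ P) ∧ (Q → ¬R)) → (R ∧ R)): 0 ≤ 0.18, so result = 1
¬(((R ∧ P) ∧ (Q → ¬R)) → (R ∧ R)): Gödel ¬ of 1 = 0 (operand ≠ 0)
((((R ∨ (Q ∧ Q)) ∨ Q) ∧ Q) ∧ ¬(((R ∧ P) ∧ (Q → ¬R)) → (R ∧ R))) = min(0.47, 0) = 0
(P ∧ P) = min(0.73, 0.73) = 0.73
(P ∨ (P ∧ P)) = max(0.73, 0.73) = 0.73
(((((R ∨ (Q ∧ Q)) ∨ Q) ∧ Q) ∧ ¬(((R ∧ P) ∧ (Q → ¬R)) → (R ∧ R))) ∨ (P ∨ (P ∧ P))) = max(0, 0.73) = 0.73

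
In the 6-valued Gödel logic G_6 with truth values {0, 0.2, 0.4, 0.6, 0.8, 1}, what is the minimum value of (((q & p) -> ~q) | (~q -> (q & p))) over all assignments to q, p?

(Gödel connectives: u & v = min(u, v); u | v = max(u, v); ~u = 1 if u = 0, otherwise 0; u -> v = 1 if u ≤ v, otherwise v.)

Every assignment gives 1. For instance at q = 0, p = 0:
  (q & p) = min(0, 0) = 0
  ~q: Gödel ¬ of 0 = 1 (operand is 0)
  ((q & p) -> ~q): 0 ≤ 1, so result = 1
  ~q: Gödel ¬ of 0 = 1 (operand is 0)
  (q & p) = min(0, 0) = 0
  (~q -> (q & p)): 1 > 0, so result = 0
  (((q & p) -> ~q) | (~q -> (q & p))) = max(1, 0) = 1
All 36 assignments give value 1 — the formula is a G_6-tautology.

1.00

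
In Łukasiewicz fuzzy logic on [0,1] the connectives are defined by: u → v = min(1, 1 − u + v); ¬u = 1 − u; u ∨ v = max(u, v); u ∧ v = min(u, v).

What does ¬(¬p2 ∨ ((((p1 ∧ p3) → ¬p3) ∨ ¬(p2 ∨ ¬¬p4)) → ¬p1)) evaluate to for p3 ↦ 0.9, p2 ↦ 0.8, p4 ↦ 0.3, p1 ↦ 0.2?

0.10

¬p2: Łukasiewicz ¬ gives 1 − 0.8 = 0.2
(p1 ∧ p3) = min(0.2, 0.9) = 0.2
¬p3: Łukasiewicz ¬ gives 1 − 0.9 = 0.1
((p1 ∧ p3) → ¬p3): min(1, 1 − 0.2 + 0.1) = 0.9
¬p4: Łukasiewicz ¬ gives 1 − 0.3 = 0.7
¬¬p4: Łukasiewicz ¬ gives 1 − 0.7 = 0.3
(p2 ∨ ¬¬p4) = max(0.8, 0.3) = 0.8
¬(p2 ∨ ¬¬p4): Łukasiewicz ¬ gives 1 − 0.8 = 0.2
(((p1 ∧ p3) → ¬p3) ∨ ¬(p2 ∨ ¬¬p4)) = max(0.9, 0.2) = 0.9
¬p1: Łukasiewicz ¬ gives 1 − 0.2 = 0.8
((((p1 ∧ p3) → ¬p3) ∨ ¬(p2 ∨ ¬¬p4)) → ¬p1): min(1, 1 − 0.9 + 0.8) = 0.9
(¬p2 ∨ ((((p1 ∧ p3) → ¬p3) ∨ ¬(p2 ∨ ¬¬p4)) → ¬p1)) = max(0.2, 0.9) = 0.9
¬(¬p2 ∨ ((((p1 ∧ p3) → ¬p3) ∨ ¬(p2 ∨ ¬¬p4)) → ¬p1)): Łukasiewicz ¬ gives 1 − 0.9 = 0.1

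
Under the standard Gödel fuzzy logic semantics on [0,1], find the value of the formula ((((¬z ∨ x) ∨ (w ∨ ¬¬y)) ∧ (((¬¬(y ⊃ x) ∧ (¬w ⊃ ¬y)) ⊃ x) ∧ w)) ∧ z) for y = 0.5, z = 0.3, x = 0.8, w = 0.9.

¬z: Gödel ¬ of 0.3 = 0 (operand ≠ 0)
(¬z ∨ x) = max(0, 0.8) = 0.8
¬y: Gödel ¬ of 0.5 = 0 (operand ≠ 0)
¬¬y: Gödel ¬ of 0 = 1 (operand is 0)
(w ∨ ¬¬y) = max(0.9, 1) = 1
((¬z ∨ x) ∨ (w ∨ ¬¬y)) = max(0.8, 1) = 1
(y ⊃ x): 0.5 ≤ 0.8, so result = 1
¬(y ⊃ x): Gödel ¬ of 1 = 0 (operand ≠ 0)
¬¬(y ⊃ x): Gödel ¬ of 0 = 1 (operand is 0)
¬w: Gödel ¬ of 0.9 = 0 (operand ≠ 0)
¬y: Gödel ¬ of 0.5 = 0 (operand ≠ 0)
(¬w ⊃ ¬y): 0 ≤ 0, so result = 1
(¬¬(y ⊃ x) ∧ (¬w ⊃ ¬y)) = min(1, 1) = 1
((¬¬(y ⊃ x) ∧ (¬w ⊃ ¬y)) ⊃ x): 1 > 0.8, so result = 0.8
(((¬¬(y ⊃ x) ∧ (¬w ⊃ ¬y)) ⊃ x) ∧ w) = min(0.8, 0.9) = 0.8
(((¬z ∨ x) ∨ (w ∨ ¬¬y)) ∧ (((¬¬(y ⊃ x) ∧ (¬w ⊃ ¬y)) ⊃ x) ∧ w)) = min(1, 0.8) = 0.8
((((¬z ∨ x) ∨ (w ∨ ¬¬y)) ∧ (((¬¬(y ⊃ x) ∧ (¬w ⊃ ¬y)) ⊃ x) ∧ w)) ∧ z) = min(0.8, 0.3) = 0.3

0.30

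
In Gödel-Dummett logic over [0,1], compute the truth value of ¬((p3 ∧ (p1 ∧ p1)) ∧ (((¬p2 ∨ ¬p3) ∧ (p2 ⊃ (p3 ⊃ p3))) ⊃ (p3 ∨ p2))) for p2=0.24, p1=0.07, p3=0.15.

(p1 ∧ p1) = min(0.07, 0.07) = 0.07
(p3 ∧ (p1 ∧ p1)) = min(0.15, 0.07) = 0.07
¬p2: Gödel ¬ of 0.24 = 0 (operand ≠ 0)
¬p3: Gödel ¬ of 0.15 = 0 (operand ≠ 0)
(¬p2 ∨ ¬p3) = max(0, 0) = 0
(p3 ⊃ p3): 0.15 ≤ 0.15, so result = 1
(p2 ⊃ (p3 ⊃ p3)): 0.24 ≤ 1, so result = 1
((¬p2 ∨ ¬p3) ∧ (p2 ⊃ (p3 ⊃ p3))) = min(0, 1) = 0
(p3 ∨ p2) = max(0.15, 0.24) = 0.24
(((¬p2 ∨ ¬p3) ∧ (p2 ⊃ (p3 ⊃ p3))) ⊃ (p3 ∨ p2)): 0 ≤ 0.24, so result = 1
((p3 ∧ (p1 ∧ p1)) ∧ (((¬p2 ∨ ¬p3) ∧ (p2 ⊃ (p3 ⊃ p3))) ⊃ (p3 ∨ p2))) = min(0.07, 1) = 0.07
¬((p3 ∧ (p1 ∧ p1)) ∧ (((¬p2 ∨ ¬p3) ∧ (p2 ⊃ (p3 ⊃ p3))) ⊃ (p3 ∨ p2))): Gödel ¬ of 0.07 = 0 (operand ≠ 0)

0.00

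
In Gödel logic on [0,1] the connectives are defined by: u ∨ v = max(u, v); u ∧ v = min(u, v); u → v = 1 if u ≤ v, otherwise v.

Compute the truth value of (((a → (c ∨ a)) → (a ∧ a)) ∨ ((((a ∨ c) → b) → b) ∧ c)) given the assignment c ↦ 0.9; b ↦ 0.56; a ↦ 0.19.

(c ∨ a) = max(0.9, 0.19) = 0.9
(a → (c ∨ a)): 0.19 ≤ 0.9, so result = 1
(a ∧ a) = min(0.19, 0.19) = 0.19
((a → (c ∨ a)) → (a ∧ a)): 1 > 0.19, so result = 0.19
(a ∨ c) = max(0.19, 0.9) = 0.9
((a ∨ c) → b): 0.9 > 0.56, so result = 0.56
(((a ∨ c) → b) → b): 0.56 ≤ 0.56, so result = 1
((((a ∨ c) → b) → b) ∧ c) = min(1, 0.9) = 0.9
(((a → (c ∨ a)) → (a ∧ a)) ∨ ((((a ∨ c) → b) → b) ∧ c)) = max(0.19, 0.9) = 0.9

0.90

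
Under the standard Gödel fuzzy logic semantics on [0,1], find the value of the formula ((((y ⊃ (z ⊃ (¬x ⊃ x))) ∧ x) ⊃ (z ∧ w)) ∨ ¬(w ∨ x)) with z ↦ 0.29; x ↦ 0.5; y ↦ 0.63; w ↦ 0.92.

0.29

¬x: Gödel ¬ of 0.5 = 0 (operand ≠ 0)
(¬x ⊃ x): 0 ≤ 0.5, so result = 1
(z ⊃ (¬x ⊃ x)): 0.29 ≤ 1, so result = 1
(y ⊃ (z ⊃ (¬x ⊃ x))): 0.63 ≤ 1, so result = 1
((y ⊃ (z ⊃ (¬x ⊃ x))) ∧ x) = min(1, 0.5) = 0.5
(z ∧ w) = min(0.29, 0.92) = 0.29
(((y ⊃ (z ⊃ (¬x ⊃ x))) ∧ x) ⊃ (z ∧ w)): 0.5 > 0.29, so result = 0.29
(w ∨ x) = max(0.92, 0.5) = 0.92
¬(w ∨ x): Gödel ¬ of 0.92 = 0 (operand ≠ 0)
((((y ⊃ (z ⊃ (¬x ⊃ x))) ∧ x) ⊃ (z ∧ w)) ∨ ¬(w ∨ x)) = max(0.29, 0) = 0.29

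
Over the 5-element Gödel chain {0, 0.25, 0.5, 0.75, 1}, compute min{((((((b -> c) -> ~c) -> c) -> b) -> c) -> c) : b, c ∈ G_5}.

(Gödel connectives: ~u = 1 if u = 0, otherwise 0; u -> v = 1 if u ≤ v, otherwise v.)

The minimum is attained at b = 0, c = 0.25:
  (b -> c): 0 ≤ 0.25, so result = 1
  ~c: Gödel ¬ of 0.25 = 0 (operand ≠ 0)
  ((b -> c) -> ~c): 1 > 0, so result = 0
  (((b -> c) -> ~c) -> c): 0 ≤ 0.25, so result = 1
  ((((b -> c) -> ~c) -> c) -> b): 1 > 0, so result = 0
  (((((b -> c) -> ~c) -> c) -> b) -> c): 0 ≤ 0.25, so result = 1
  ((((((b -> c) -> ~c) -> c) -> b) -> c) -> c): 1 > 0.25, so result = 0.25
Checking all 25 assignments confirms none give a value below 0.25.

0.25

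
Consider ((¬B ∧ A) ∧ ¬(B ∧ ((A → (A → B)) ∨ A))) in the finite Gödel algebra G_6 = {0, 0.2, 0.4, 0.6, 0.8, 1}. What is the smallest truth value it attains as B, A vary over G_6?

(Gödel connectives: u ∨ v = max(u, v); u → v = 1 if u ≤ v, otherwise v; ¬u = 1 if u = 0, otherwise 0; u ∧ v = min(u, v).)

0.00

The minimum is attained at B = 0, A = 0:
  ¬B: Gödel ¬ of 0 = 1 (operand is 0)
  (¬B ∧ A) = min(1, 0) = 0
  (A → B): 0 ≤ 0, so result = 1
  (A → (A → B)): 0 ≤ 1, so result = 1
  ((A → (A → B)) ∨ A) = max(1, 0) = 1
  (B ∧ ((A → (A → B)) ∨ A)) = min(0, 1) = 0
  ¬(B ∧ ((A → (A → B)) ∨ A)): Gödel ¬ of 0 = 1 (operand is 0)
  ((¬B ∧ A) ∧ ¬(B ∧ ((A → (A → B)) ∨ A))) = min(0, 1) = 0
Checking all 36 assignments confirms none give a value below 0.00.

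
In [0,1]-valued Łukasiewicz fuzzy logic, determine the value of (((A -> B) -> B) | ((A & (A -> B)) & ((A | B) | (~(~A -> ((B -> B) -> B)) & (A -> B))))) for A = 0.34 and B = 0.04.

0.34

(A -> B): min(1, 1 − 0.34 + 0.04) = 0.7
((A -> B) -> B): min(1, 1 − 0.7 + 0.04) = 0.34
(A -> B): min(1, 1 − 0.34 + 0.04) = 0.7
(A & (A -> B)) = min(0.34, 0.7) = 0.34
(A | B) = max(0.34, 0.04) = 0.34
~A: Łukasiewicz ¬ gives 1 − 0.34 = 0.66
(B -> B): min(1, 1 − 0.04 + 0.04) = 1
((B -> B) -> B): min(1, 1 − 1 + 0.04) = 0.04
(~A -> ((B -> B) -> B)): min(1, 1 − 0.66 + 0.04) = 0.38
~(~A -> ((B -> B) -> B)): Łukasiewicz ¬ gives 1 − 0.38 = 0.62
(A -> B): min(1, 1 − 0.34 + 0.04) = 0.7
(~(~A -> ((B -> B) -> B)) & (A -> B)) = min(0.62, 0.7) = 0.62
((A | B) | (~(~A -> ((B -> B) -> B)) & (A -> B))) = max(0.34, 0.62) = 0.62
((A & (A -> B)) & ((A | B) | (~(~A -> ((B -> B) -> B)) & (A -> B)))) = min(0.34, 0.62) = 0.34
(((A -> B) -> B) | ((A & (A -> B)) & ((A | B) | (~(~A -> ((B -> B) -> B)) & (A -> B))))) = max(0.34, 0.34) = 0.34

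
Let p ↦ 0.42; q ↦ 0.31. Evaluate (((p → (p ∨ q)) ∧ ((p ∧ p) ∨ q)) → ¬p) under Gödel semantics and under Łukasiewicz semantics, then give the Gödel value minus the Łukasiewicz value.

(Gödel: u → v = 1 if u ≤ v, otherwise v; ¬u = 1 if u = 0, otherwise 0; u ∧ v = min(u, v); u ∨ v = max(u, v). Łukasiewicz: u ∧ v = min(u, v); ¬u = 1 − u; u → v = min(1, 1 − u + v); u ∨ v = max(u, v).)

-1.00

Gödel evaluation:
  (p ∨ q) = max(0.42, 0.31) = 0.42
  (p → (p ∨ q)): 0.42 ≤ 0.42, so result = 1
  (p ∧ p) = min(0.42, 0.42) = 0.42
  ((p ∧ p) ∨ q) = max(0.42, 0.31) = 0.42
  ((p → (p ∨ q)) ∧ ((p ∧ p) ∨ q)) = min(1, 0.42) = 0.42
  ¬p: Gödel ¬ of 0.42 = 0 (operand ≠ 0)
  (((p → (p ∨ q)) ∧ ((p ∧ p) ∨ q)) → ¬p): 0.42 > 0, so result = 0
  Gödel value = 0
Łukasiewicz evaluation:
  (p ∨ q) = max(0.42, 0.31) = 0.42
  (p → (p ∨ q)): min(1, 1 − 0.42 + 0.42) = 1
  (p ∧ p) = min(0.42, 0.42) = 0.42
  ((p ∧ p) ∨ q) = max(0.42, 0.31) = 0.42
  ((p → (p ∨ q)) ∧ ((p ∧ p) ∨ q)) = min(1, 0.42) = 0.42
  ¬p: Łukasiewicz ¬ gives 1 − 0.42 = 0.58
  (((p → (p ∨ q)) ∧ ((p ∧ p) ∨ q)) → ¬p): min(1, 1 − 0.42 + 0.58) = 1
  Łukasiewicz value = 1
Difference: 0 − 1 = -1.00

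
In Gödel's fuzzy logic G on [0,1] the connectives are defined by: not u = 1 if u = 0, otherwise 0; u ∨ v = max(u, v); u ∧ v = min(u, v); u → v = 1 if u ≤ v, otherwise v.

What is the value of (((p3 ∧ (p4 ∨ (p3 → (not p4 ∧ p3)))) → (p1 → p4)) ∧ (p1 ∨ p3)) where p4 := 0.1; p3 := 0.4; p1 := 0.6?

0.60

not p4: Gödel ¬ of 0.1 = 0 (operand ≠ 0)
(not p4 ∧ p3) = min(0, 0.4) = 0
(p3 → (not p4 ∧ p3)): 0.4 > 0, so result = 0
(p4 ∨ (p3 → (not p4 ∧ p3))) = max(0.1, 0) = 0.1
(p3 ∧ (p4 ∨ (p3 → (not p4 ∧ p3)))) = min(0.4, 0.1) = 0.1
(p1 → p4): 0.6 > 0.1, so result = 0.1
((p3 ∧ (p4 ∨ (p3 → (not p4 ∧ p3)))) → (p1 → p4)): 0.1 ≤ 0.1, so result = 1
(p1 ∨ p3) = max(0.6, 0.4) = 0.6
(((p3 ∧ (p4 ∨ (p3 → (not p4 ∧ p3)))) → (p1 → p4)) ∧ (p1 ∨ p3)) = min(1, 0.6) = 0.6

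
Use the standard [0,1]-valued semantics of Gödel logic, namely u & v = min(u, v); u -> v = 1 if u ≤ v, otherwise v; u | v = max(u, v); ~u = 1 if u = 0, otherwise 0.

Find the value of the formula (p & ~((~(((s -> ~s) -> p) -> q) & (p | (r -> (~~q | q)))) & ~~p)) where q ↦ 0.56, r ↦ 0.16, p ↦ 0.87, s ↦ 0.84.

0.87

~s: Gödel ¬ of 0.84 = 0 (operand ≠ 0)
(s -> ~s): 0.84 > 0, so result = 0
((s -> ~s) -> p): 0 ≤ 0.87, so result = 1
(((s -> ~s) -> p) -> q): 1 > 0.56, so result = 0.56
~(((s -> ~s) -> p) -> q): Gödel ¬ of 0.56 = 0 (operand ≠ 0)
~q: Gödel ¬ of 0.56 = 0 (operand ≠ 0)
~~q: Gödel ¬ of 0 = 1 (operand is 0)
(~~q | q) = max(1, 0.56) = 1
(r -> (~~q | q)): 0.16 ≤ 1, so result = 1
(p | (r -> (~~q | q))) = max(0.87, 1) = 1
(~(((s -> ~s) -> p) -> q) & (p | (r -> (~~q | q)))) = min(0, 1) = 0
~p: Gödel ¬ of 0.87 = 0 (operand ≠ 0)
~~p: Gödel ¬ of 0 = 1 (operand is 0)
((~(((s -> ~s) -> p) -> q) & (p | (r -> (~~q | q)))) & ~~p) = min(0, 1) = 0
~((~(((s -> ~s) -> p) -> q) & (p | (r -> (~~q | q)))) & ~~p): Gödel ¬ of 0 = 1 (operand is 0)
(p & ~((~(((s -> ~s) -> p) -> q) & (p | (r -> (~~q | q)))) & ~~p)) = min(0.87, 1) = 0.87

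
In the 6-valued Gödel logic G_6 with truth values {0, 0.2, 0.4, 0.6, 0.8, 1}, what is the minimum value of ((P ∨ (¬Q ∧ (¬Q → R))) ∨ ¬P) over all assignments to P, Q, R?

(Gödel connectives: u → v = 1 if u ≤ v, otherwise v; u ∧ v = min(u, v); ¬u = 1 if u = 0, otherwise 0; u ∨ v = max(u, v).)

The minimum is attained at P = 0.2, Q = 0, R = 0:
  ¬Q: Gödel ¬ of 0 = 1 (operand is 0)
  ¬Q: Gödel ¬ of 0 = 1 (operand is 0)
  (¬Q → R): 1 > 0, so result = 0
  (¬Q ∧ (¬Q → R)) = min(1, 0) = 0
  (P ∨ (¬Q ∧ (¬Q → R))) = max(0.2, 0) = 0.2
  ¬P: Gödel ¬ of 0.2 = 0 (operand ≠ 0)
  ((P ∨ (¬Q ∧ (¬Q → R))) ∨ ¬P) = max(0.2, 0) = 0.2
Checking all 216 assignments confirms none give a value below 0.20.

0.20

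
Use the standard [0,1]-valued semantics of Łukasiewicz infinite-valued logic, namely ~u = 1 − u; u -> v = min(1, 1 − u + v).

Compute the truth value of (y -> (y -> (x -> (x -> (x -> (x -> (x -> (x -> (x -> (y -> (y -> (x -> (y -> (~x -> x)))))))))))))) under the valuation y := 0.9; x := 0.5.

~x: Łukasiewicz ¬ gives 1 − 0.5 = 0.5
(~x -> x): min(1, 1 − 0.5 + 0.5) = 1
(y -> (~x -> x)): min(1, 1 − 0.9 + 1) = 1
(x -> (y -> (~x -> x))): min(1, 1 − 0.5 + 1) = 1
(y -> (x -> (y -> (~x -> x)))): min(1, 1 − 0.9 + 1) = 1
(y -> (y -> (x -> (y -> (~x -> x))))): min(1, 1 − 0.9 + 1) = 1
(x -> (y -> (y -> (x -> (y -> (~x -> x)))))): min(1, 1 − 0.5 + 1) = 1
(x -> (x -> (y -> (y -> (x -> (y -> (~x -> x))))))): min(1, 1 − 0.5 + 1) = 1
(x -> (x -> (x -> (y -> (y -> (x -> (y -> (~x -> x)))))))): min(1, 1 − 0.5 + 1) = 1
(x -> (x -> (x -> (x -> (y -> (y -> (x -> (y -> (~x -> x))))))))): min(1, 1 − 0.5 + 1) = 1
(x -> (x -> (x -> (x -> (x -> (y -> (y -> (x -> (y -> (~x -> x)))))))))): min(1, 1 − 0.5 + 1) = 1
(x -> (x -> (x -> (x -> (x -> (x -> (y -> (y -> (x -> (y -> (~x -> x))))))))))): min(1, 1 − 0.5 + 1) = 1
(x -> (x -> (x -> (x -> (x -> (x -> (x -> (y -> (y -> (x -> (y -> (~x -> x)))))))))))): min(1, 1 − 0.5 + 1) = 1
(y -> (x -> (x -> (x -> (x -> (x -> (x -> (x -> (y -> (y -> (x -> (y -> (~x -> x))))))))))))): min(1, 1 − 0.9 + 1) = 1
(y -> (y -> (x -> (x -> (x -> (x -> (x -> (x -> (x -> (y -> (y -> (x -> (y -> (~x -> x)))))))))))))): min(1, 1 − 0.9 + 1) = 1

1.00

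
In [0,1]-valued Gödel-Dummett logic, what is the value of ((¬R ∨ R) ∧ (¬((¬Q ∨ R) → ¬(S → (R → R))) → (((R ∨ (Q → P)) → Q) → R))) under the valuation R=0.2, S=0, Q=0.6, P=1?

0.20

¬R: Gödel ¬ of 0.2 = 0 (operand ≠ 0)
(¬R ∨ R) = max(0, 0.2) = 0.2
¬Q: Gödel ¬ of 0.6 = 0 (operand ≠ 0)
(¬Q ∨ R) = max(0, 0.2) = 0.2
(R → R): 0.2 ≤ 0.2, so result = 1
(S → (R → R)): 0 ≤ 1, so result = 1
¬(S → (R → R)): Gödel ¬ of 1 = 0 (operand ≠ 0)
((¬Q ∨ R) → ¬(S → (R → R))): 0.2 > 0, so result = 0
¬((¬Q ∨ R) → ¬(S → (R → R))): Gödel ¬ of 0 = 1 (operand is 0)
(Q → P): 0.6 ≤ 1, so result = 1
(R ∨ (Q → P)) = max(0.2, 1) = 1
((R ∨ (Q → P)) → Q): 1 > 0.6, so result = 0.6
(((R ∨ (Q → P)) → Q) → R): 0.6 > 0.2, so result = 0.2
(¬((¬Q ∨ R) → ¬(S → (R → R))) → (((R ∨ (Q → P)) → Q) → R)): 1 > 0.2, so result = 0.2
((¬R ∨ R) ∧ (¬((¬Q ∨ R) → ¬(S → (R → R))) → (((R ∨ (Q → P)) → Q) → R))) = min(0.2, 0.2) = 0.2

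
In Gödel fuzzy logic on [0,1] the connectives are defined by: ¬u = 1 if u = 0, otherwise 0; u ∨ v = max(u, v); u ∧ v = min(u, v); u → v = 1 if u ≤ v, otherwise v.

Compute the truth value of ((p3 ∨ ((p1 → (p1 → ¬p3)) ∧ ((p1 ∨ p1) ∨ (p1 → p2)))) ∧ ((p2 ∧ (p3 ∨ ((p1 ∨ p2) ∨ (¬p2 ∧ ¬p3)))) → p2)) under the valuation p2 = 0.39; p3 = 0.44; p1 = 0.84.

0.44

¬p3: Gödel ¬ of 0.44 = 0 (operand ≠ 0)
(p1 → ¬p3): 0.84 > 0, so result = 0
(p1 → (p1 → ¬p3)): 0.84 > 0, so result = 0
(p1 ∨ p1) = max(0.84, 0.84) = 0.84
(p1 → p2): 0.84 > 0.39, so result = 0.39
((p1 ∨ p1) ∨ (p1 → p2)) = max(0.84, 0.39) = 0.84
((p1 → (p1 → ¬p3)) ∧ ((p1 ∨ p1) ∨ (p1 → p2))) = min(0, 0.84) = 0
(p3 ∨ ((p1 → (p1 → ¬p3)) ∧ ((p1 ∨ p1) ∨ (p1 → p2)))) = max(0.44, 0) = 0.44
(p1 ∨ p2) = max(0.84, 0.39) = 0.84
¬p2: Gödel ¬ of 0.39 = 0 (operand ≠ 0)
¬p3: Gödel ¬ of 0.44 = 0 (operand ≠ 0)
(¬p2 ∧ ¬p3) = min(0, 0) = 0
((p1 ∨ p2) ∨ (¬p2 ∧ ¬p3)) = max(0.84, 0) = 0.84
(p3 ∨ ((p1 ∨ p2) ∨ (¬p2 ∧ ¬p3))) = max(0.44, 0.84) = 0.84
(p2 ∧ (p3 ∨ ((p1 ∨ p2) ∨ (¬p2 ∧ ¬p3)))) = min(0.39, 0.84) = 0.39
((p2 ∧ (p3 ∨ ((p1 ∨ p2) ∨ (¬p2 ∧ ¬p3)))) → p2): 0.39 ≤ 0.39, so result = 1
((p3 ∨ ((p1 → (p1 → ¬p3)) ∧ ((p1 ∨ p1) ∨ (p1 → p2)))) ∧ ((p2 ∧ (p3 ∨ ((p1 ∨ p2) ∨ (¬p2 ∧ ¬p3)))) → p2)) = min(0.44, 1) = 0.44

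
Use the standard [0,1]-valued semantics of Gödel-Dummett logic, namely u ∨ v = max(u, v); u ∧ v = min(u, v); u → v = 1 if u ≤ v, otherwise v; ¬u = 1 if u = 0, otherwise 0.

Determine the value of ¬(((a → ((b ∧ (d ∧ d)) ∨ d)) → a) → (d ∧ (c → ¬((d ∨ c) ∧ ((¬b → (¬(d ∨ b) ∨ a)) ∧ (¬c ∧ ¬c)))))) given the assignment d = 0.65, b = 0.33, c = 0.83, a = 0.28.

0.00

(d ∧ d) = min(0.65, 0.65) = 0.65
(b ∧ (d ∧ d)) = min(0.33, 0.65) = 0.33
((b ∧ (d ∧ d)) ∨ d) = max(0.33, 0.65) = 0.65
(a → ((b ∧ (d ∧ d)) ∨ d)): 0.28 ≤ 0.65, so result = 1
((a → ((b ∧ (d ∧ d)) ∨ d)) → a): 1 > 0.28, so result = 0.28
(d ∨ c) = max(0.65, 0.83) = 0.83
¬b: Gödel ¬ of 0.33 = 0 (operand ≠ 0)
(d ∨ b) = max(0.65, 0.33) = 0.65
¬(d ∨ b): Gödel ¬ of 0.65 = 0 (operand ≠ 0)
(¬(d ∨ b) ∨ a) = max(0, 0.28) = 0.28
(¬b → (¬(d ∨ b) ∨ a)): 0 ≤ 0.28, so result = 1
¬c: Gödel ¬ of 0.83 = 0 (operand ≠ 0)
¬c: Gödel ¬ of 0.83 = 0 (operand ≠ 0)
(¬c ∧ ¬c) = min(0, 0) = 0
((¬b → (¬(d ∨ b) ∨ a)) ∧ (¬c ∧ ¬c)) = min(1, 0) = 0
((d ∨ c) ∧ ((¬b → (¬(d ∨ b) ∨ a)) ∧ (¬c ∧ ¬c))) = min(0.83, 0) = 0
¬((d ∨ c) ∧ ((¬b → (¬(d ∨ b) ∨ a)) ∧ (¬c ∧ ¬c))): Gödel ¬ of 0 = 1 (operand is 0)
(c → ¬((d ∨ c) ∧ ((¬b → (¬(d ∨ b) ∨ a)) ∧ (¬c ∧ ¬c)))): 0.83 ≤ 1, so result = 1
(d ∧ (c → ¬((d ∨ c) ∧ ((¬b → (¬(d ∨ b) ∨ a)) ∧ (¬c ∧ ¬c))))) = min(0.65, 1) = 0.65
(((a → ((b ∧ (d ∧ d)) ∨ d)) → a) → (d ∧ (c → ¬((d ∨ c) ∧ ((¬b → (¬(d ∨ b) ∨ a)) ∧ (¬c ∧ ¬c)))))): 0.28 ≤ 0.65, so result = 1
¬(((a → ((b ∧ (d ∧ d)) ∨ d)) → a) → (d ∧ (c → ¬((d ∨ c) ∧ ((¬b → (¬(d ∨ b) ∨ a)) ∧ (¬c ∧ ¬c)))))): Gödel ¬ of 1 = 0 (operand ≠ 0)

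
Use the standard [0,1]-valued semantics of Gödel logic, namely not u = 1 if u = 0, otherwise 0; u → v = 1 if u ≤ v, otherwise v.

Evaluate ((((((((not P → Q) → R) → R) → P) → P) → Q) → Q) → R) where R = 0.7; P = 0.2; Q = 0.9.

not P: Gödel ¬ of 0.2 = 0 (operand ≠ 0)
(not P → Q): 0 ≤ 0.9, so result = 1
((not P → Q) → R): 1 > 0.7, so result = 0.7
(((not P → Q) → R) → R): 0.7 ≤ 0.7, so result = 1
((((not P → Q) → R) → R) → P): 1 > 0.2, so result = 0.2
(((((not P → Q) → R) → R) → P) → P): 0.2 ≤ 0.2, so result = 1
((((((not P → Q) → R) → R) → P) → P) → Q): 1 > 0.9, so result = 0.9
(((((((not P → Q) → R) → R) → P) → P) → Q) → Q): 0.9 ≤ 0.9, so result = 1
((((((((not P → Q) → R) → R) → P) → P) → Q) → Q) → R): 1 > 0.7, so result = 0.7

0.70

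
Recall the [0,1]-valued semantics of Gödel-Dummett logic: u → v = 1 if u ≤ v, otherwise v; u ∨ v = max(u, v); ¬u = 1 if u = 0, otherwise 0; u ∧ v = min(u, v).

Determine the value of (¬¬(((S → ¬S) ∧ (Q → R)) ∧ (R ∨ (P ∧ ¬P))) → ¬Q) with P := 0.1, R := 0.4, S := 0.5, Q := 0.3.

¬S: Gödel ¬ of 0.5 = 0 (operand ≠ 0)
(S → ¬S): 0.5 > 0, so result = 0
(Q → R): 0.3 ≤ 0.4, so result = 1
((S → ¬S) ∧ (Q → R)) = min(0, 1) = 0
¬P: Gödel ¬ of 0.1 = 0 (operand ≠ 0)
(P ∧ ¬P) = min(0.1, 0) = 0
(R ∨ (P ∧ ¬P)) = max(0.4, 0) = 0.4
(((S → ¬S) ∧ (Q → R)) ∧ (R ∨ (P ∧ ¬P))) = min(0, 0.4) = 0
¬(((S → ¬S) ∧ (Q → R)) ∧ (R ∨ (P ∧ ¬P))): Gödel ¬ of 0 = 1 (operand is 0)
¬¬(((S → ¬S) ∧ (Q → R)) ∧ (R ∨ (P ∧ ¬P))): Gödel ¬ of 1 = 0 (operand ≠ 0)
¬Q: Gödel ¬ of 0.3 = 0 (operand ≠ 0)
(¬¬(((S → ¬S) ∧ (Q → R)) ∧ (R ∨ (P ∧ ¬P))) → ¬Q): 0 ≤ 0, so result = 1

1.00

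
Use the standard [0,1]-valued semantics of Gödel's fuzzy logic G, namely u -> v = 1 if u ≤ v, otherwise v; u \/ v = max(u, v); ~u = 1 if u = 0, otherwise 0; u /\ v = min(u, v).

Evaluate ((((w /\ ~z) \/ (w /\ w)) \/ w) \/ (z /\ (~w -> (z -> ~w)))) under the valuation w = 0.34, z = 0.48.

0.48

~z: Gödel ¬ of 0.48 = 0 (operand ≠ 0)
(w /\ ~z) = min(0.34, 0) = 0
(w /\ w) = min(0.34, 0.34) = 0.34
((w /\ ~z) \/ (w /\ w)) = max(0, 0.34) = 0.34
(((w /\ ~z) \/ (w /\ w)) \/ w) = max(0.34, 0.34) = 0.34
~w: Gödel ¬ of 0.34 = 0 (operand ≠ 0)
~w: Gödel ¬ of 0.34 = 0 (operand ≠ 0)
(z -> ~w): 0.48 > 0, so result = 0
(~w -> (z -> ~w)): 0 ≤ 0, so result = 1
(z /\ (~w -> (z -> ~w))) = min(0.48, 1) = 0.48
((((w /\ ~z) \/ (w /\ w)) \/ w) \/ (z /\ (~w -> (z -> ~w)))) = max(0.34, 0.48) = 0.48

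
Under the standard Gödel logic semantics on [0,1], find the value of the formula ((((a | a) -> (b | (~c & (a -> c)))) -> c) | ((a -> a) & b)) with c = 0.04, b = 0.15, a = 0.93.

0.15

(a | a) = max(0.93, 0.93) = 0.93
~c: Gödel ¬ of 0.04 = 0 (operand ≠ 0)
(a -> c): 0.93 > 0.04, so result = 0.04
(~c & (a -> c)) = min(0, 0.04) = 0
(b | (~c & (a -> c))) = max(0.15, 0) = 0.15
((a | a) -> (b | (~c & (a -> c)))): 0.93 > 0.15, so result = 0.15
(((a | a) -> (b | (~c & (a -> c)))) -> c): 0.15 > 0.04, so result = 0.04
(a -> a): 0.93 ≤ 0.93, so result = 1
((a -> a) & b) = min(1, 0.15) = 0.15
((((a | a) -> (b | (~c & (a -> c)))) -> c) | ((a -> a) & b)) = max(0.04, 0.15) = 0.15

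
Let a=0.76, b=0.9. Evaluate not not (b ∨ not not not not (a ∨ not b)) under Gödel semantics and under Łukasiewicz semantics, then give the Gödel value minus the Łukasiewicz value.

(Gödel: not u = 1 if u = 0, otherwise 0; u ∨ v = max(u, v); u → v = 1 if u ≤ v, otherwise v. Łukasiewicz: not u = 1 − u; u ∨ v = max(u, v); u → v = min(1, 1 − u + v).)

0.10

Gödel evaluation:
  not b: Gödel ¬ of 0.9 = 0 (operand ≠ 0)
  (a ∨ not b) = max(0.76, 0) = 0.76
  not (a ∨ not b): Gödel ¬ of 0.76 = 0 (operand ≠ 0)
  not not (a ∨ not b): Gödel ¬ of 0 = 1 (operand is 0)
  not not not (a ∨ not b): Gödel ¬ of 1 = 0 (operand ≠ 0)
  not not not not (a ∨ not b): Gödel ¬ of 0 = 1 (operand is 0)
  (b ∨ not not not not (a ∨ not b)) = max(0.9, 1) = 1
  not (b ∨ not not not not (a ∨ not b)): Gödel ¬ of 1 = 0 (operand ≠ 0)
  not not (b ∨ not not not not (a ∨ not b)): Gödel ¬ of 0 = 1 (operand is 0)
  Gödel value = 1
Łukasiewicz evaluation:
  not b: Łukasiewicz ¬ gives 1 − 0.9 = 0.1
  (a ∨ not b) = max(0.76, 0.1) = 0.76
  not (a ∨ not b): Łukasiewicz ¬ gives 1 − 0.76 = 0.24
  not not (a ∨ not b): Łukasiewicz ¬ gives 1 − 0.24 = 0.76
  not not not (a ∨ not b): Łukasiewicz ¬ gives 1 − 0.76 = 0.24
  not not not not (a ∨ not b): Łukasiewicz ¬ gives 1 − 0.24 = 0.76
  (b ∨ not not not not (a ∨ not b)) = max(0.9, 0.76) = 0.9
  not (b ∨ not not not not (a ∨ not b)): Łukasiewicz ¬ gives 1 − 0.9 = 0.1
  not not (b ∨ not not not not (a ∨ not b)): Łukasiewicz ¬ gives 1 − 0.1 = 0.9
  Łukasiewicz value = 0.9
Difference: 1 − 0.9 = 0.10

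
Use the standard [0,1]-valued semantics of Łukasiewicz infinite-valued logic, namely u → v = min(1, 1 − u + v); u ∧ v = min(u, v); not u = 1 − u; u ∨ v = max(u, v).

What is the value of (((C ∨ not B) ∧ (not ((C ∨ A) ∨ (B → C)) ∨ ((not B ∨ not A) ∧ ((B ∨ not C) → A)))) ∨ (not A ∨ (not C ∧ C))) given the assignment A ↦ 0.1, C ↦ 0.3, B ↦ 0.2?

0.90

not B: Łukasiewicz ¬ gives 1 − 0.2 = 0.8
(C ∨ not B) = max(0.3, 0.8) = 0.8
(C ∨ A) = max(0.3, 0.1) = 0.3
(B → C): min(1, 1 − 0.2 + 0.3) = 1
((C ∨ A) ∨ (B → C)) = max(0.3, 1) = 1
not ((C ∨ A) ∨ (B → C)): Łukasiewicz ¬ gives 1 − 1 = 0
not B: Łukasiewicz ¬ gives 1 − 0.2 = 0.8
not A: Łukasiewicz ¬ gives 1 − 0.1 = 0.9
(not B ∨ not A) = max(0.8, 0.9) = 0.9
not C: Łukasiewicz ¬ gives 1 − 0.3 = 0.7
(B ∨ not C) = max(0.2, 0.7) = 0.7
((B ∨ not C) → A): min(1, 1 − 0.7 + 0.1) = 0.4
((not B ∨ not A) ∧ ((B ∨ not C) → A)) = min(0.9, 0.4) = 0.4
(not ((C ∨ A) ∨ (B → C)) ∨ ((not B ∨ not A) ∧ ((B ∨ not C) → A))) = max(0, 0.4) = 0.4
((C ∨ not B) ∧ (not ((C ∨ A) ∨ (B → C)) ∨ ((not B ∨ not A) ∧ ((B ∨ not C) → A)))) = min(0.8, 0.4) = 0.4
not A: Łukasiewicz ¬ gives 1 − 0.1 = 0.9
not C: Łukasiewicz ¬ gives 1 − 0.3 = 0.7
(not C ∧ C) = min(0.7, 0.3) = 0.3
(not A ∨ (not C ∧ C)) = max(0.9, 0.3) = 0.9
(((C ∨ not B) ∧ (not ((C ∨ A) ∨ (B → C)) ∨ ((not B ∨ not A) ∧ ((B ∨ not C) → A)))) ∨ (not A ∨ (not C ∧ C))) = max(0.4, 0.9) = 0.9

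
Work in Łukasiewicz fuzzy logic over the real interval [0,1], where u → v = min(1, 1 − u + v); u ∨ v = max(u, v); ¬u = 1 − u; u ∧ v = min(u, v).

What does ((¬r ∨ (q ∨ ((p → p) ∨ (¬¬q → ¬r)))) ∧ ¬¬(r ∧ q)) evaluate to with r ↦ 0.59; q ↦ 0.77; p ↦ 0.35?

0.59

¬r: Łukasiewicz ¬ gives 1 − 0.59 = 0.41
(p → p): min(1, 1 − 0.35 + 0.35) = 1
¬q: Łukasiewicz ¬ gives 1 − 0.77 = 0.23
¬¬q: Łukasiewicz ¬ gives 1 − 0.23 = 0.77
¬r: Łukasiewicz ¬ gives 1 − 0.59 = 0.41
(¬¬q → ¬r): min(1, 1 − 0.77 + 0.41) = 0.64
((p → p) ∨ (¬¬q → ¬r)) = max(1, 0.64) = 1
(q ∨ ((p → p) ∨ (¬¬q → ¬r))) = max(0.77, 1) = 1
(¬r ∨ (q ∨ ((p → p) ∨ (¬¬q → ¬r)))) = max(0.41, 1) = 1
(r ∧ q) = min(0.59, 0.77) = 0.59
¬(r ∧ q): Łukasiewicz ¬ gives 1 − 0.59 = 0.41
¬¬(r ∧ q): Łukasiewicz ¬ gives 1 − 0.41 = 0.59
((¬r ∨ (q ∨ ((p → p) ∨ (¬¬q → ¬r)))) ∧ ¬¬(r ∧ q)) = min(1, 0.59) = 0.59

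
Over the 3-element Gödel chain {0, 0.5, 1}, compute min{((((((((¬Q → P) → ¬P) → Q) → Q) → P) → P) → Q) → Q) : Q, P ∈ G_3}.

The minimum is attained at Q = 0.5, P = 0.5:
  ¬Q: Gödel ¬ of 0.5 = 0 (operand ≠ 0)
  (¬Q → P): 0 ≤ 0.5, so result = 1
  ¬P: Gödel ¬ of 0.5 = 0 (operand ≠ 0)
  ((¬Q → P) → ¬P): 1 > 0, so result = 0
  (((¬Q → P) → ¬P) → Q): 0 ≤ 0.5, so result = 1
  ((((¬Q → P) → ¬P) → Q) → Q): 1 > 0.5, so result = 0.5
  (((((¬Q → P) → ¬P) → Q) → Q) → P): 0.5 ≤ 0.5, so result = 1
  ((((((¬Q → P) → ¬P) → Q) → Q) → P) → P): 1 > 0.5, so result = 0.5
  (((((((¬Q → P) → ¬P) → Q) → Q) → P) → P) → Q): 0.5 ≤ 0.5, so result = 1
  ((((((((¬Q → P) → ¬P) → Q) → Q) → P) → P) → Q) → Q): 1 > 0.5, so result = 0.5
Checking all 9 assignments confirms none give a value below 0.50.

0.50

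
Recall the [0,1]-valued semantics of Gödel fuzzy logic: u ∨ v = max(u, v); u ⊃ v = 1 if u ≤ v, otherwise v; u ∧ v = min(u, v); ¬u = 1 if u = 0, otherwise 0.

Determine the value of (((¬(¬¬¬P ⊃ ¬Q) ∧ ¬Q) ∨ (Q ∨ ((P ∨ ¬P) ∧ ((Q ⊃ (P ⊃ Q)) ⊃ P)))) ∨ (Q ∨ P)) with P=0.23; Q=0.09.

0.23

¬P: Gödel ¬ of 0.23 = 0 (operand ≠ 0)
¬¬P: Gödel ¬ of 0 = 1 (operand is 0)
¬¬¬P: Gödel ¬ of 1 = 0 (operand ≠ 0)
¬Q: Gödel ¬ of 0.09 = 0 (operand ≠ 0)
(¬¬¬P ⊃ ¬Q): 0 ≤ 0, so result = 1
¬(¬¬¬P ⊃ ¬Q): Gödel ¬ of 1 = 0 (operand ≠ 0)
¬Q: Gödel ¬ of 0.09 = 0 (operand ≠ 0)
(¬(¬¬¬P ⊃ ¬Q) ∧ ¬Q) = min(0, 0) = 0
¬P: Gödel ¬ of 0.23 = 0 (operand ≠ 0)
(P ∨ ¬P) = max(0.23, 0) = 0.23
(P ⊃ Q): 0.23 > 0.09, so result = 0.09
(Q ⊃ (P ⊃ Q)): 0.09 ≤ 0.09, so result = 1
((Q ⊃ (P ⊃ Q)) ⊃ P): 1 > 0.23, so result = 0.23
((P ∨ ¬P) ∧ ((Q ⊃ (P ⊃ Q)) ⊃ P)) = min(0.23, 0.23) = 0.23
(Q ∨ ((P ∨ ¬P) ∧ ((Q ⊃ (P ⊃ Q)) ⊃ P))) = max(0.09, 0.23) = 0.23
((¬(¬¬¬P ⊃ ¬Q) ∧ ¬Q) ∨ (Q ∨ ((P ∨ ¬P) ∧ ((Q ⊃ (P ⊃ Q)) ⊃ P)))) = max(0, 0.23) = 0.23
(Q ∨ P) = max(0.09, 0.23) = 0.23
(((¬(¬¬¬P ⊃ ¬Q) ∧ ¬Q) ∨ (Q ∨ ((P ∨ ¬P) ∧ ((Q ⊃ (P ⊃ Q)) ⊃ P)))) ∨ (Q ∨ P)) = max(0.23, 0.23) = 0.23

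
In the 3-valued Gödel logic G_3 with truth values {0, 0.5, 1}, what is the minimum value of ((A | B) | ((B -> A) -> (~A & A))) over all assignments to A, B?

0.00

The minimum is attained at A = 0, B = 0:
  (A | B) = max(0, 0) = 0
  (B -> A): 0 ≤ 0, so result = 1
  ~A: Gödel ¬ of 0 = 1 (operand is 0)
  (~A & A) = min(1, 0) = 0
  ((B -> A) -> (~A & A)): 1 > 0, so result = 0
  ((A | B) | ((B -> A) -> (~A & A))) = max(0, 0) = 0
Checking all 9 assignments confirms none give a value below 0.00.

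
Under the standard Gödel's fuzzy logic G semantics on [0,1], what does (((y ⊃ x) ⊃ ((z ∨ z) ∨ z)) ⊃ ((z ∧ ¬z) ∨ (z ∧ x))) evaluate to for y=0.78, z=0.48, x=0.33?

0.33

(y ⊃ x): 0.78 > 0.33, so result = 0.33
(z ∨ z) = max(0.48, 0.48) = 0.48
((z ∨ z) ∨ z) = max(0.48, 0.48) = 0.48
((y ⊃ x) ⊃ ((z ∨ z) ∨ z)): 0.33 ≤ 0.48, so result = 1
¬z: Gödel ¬ of 0.48 = 0 (operand ≠ 0)
(z ∧ ¬z) = min(0.48, 0) = 0
(z ∧ x) = min(0.48, 0.33) = 0.33
((z ∧ ¬z) ∨ (z ∧ x)) = max(0, 0.33) = 0.33
(((y ⊃ x) ⊃ ((z ∨ z) ∨ z)) ⊃ ((z ∧ ¬z) ∨ (z ∧ x))): 1 > 0.33, so result = 0.33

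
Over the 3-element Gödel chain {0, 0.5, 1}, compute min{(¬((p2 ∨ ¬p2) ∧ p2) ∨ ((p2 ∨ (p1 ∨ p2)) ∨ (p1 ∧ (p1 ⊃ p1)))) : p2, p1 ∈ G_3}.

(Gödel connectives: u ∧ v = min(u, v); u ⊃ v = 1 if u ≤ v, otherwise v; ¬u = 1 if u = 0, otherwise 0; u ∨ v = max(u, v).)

The minimum is attained at p2 = 0.5, p1 = 0:
  ¬p2: Gödel ¬ of 0.5 = 0 (operand ≠ 0)
  (p2 ∨ ¬p2) = max(0.5, 0) = 0.5
  ((p2 ∨ ¬p2) ∧ p2) = min(0.5, 0.5) = 0.5
  ¬((p2 ∨ ¬p2) ∧ p2): Gödel ¬ of 0.5 = 0 (operand ≠ 0)
  (p1 ∨ p2) = max(0, 0.5) = 0.5
  (p2 ∨ (p1 ∨ p2)) = max(0.5, 0.5) = 0.5
  (p1 ⊃ p1): 0 ≤ 0, so result = 1
  (p1 ∧ (p1 ⊃ p1)) = min(0, 1) = 0
  ((p2 ∨ (p1 ∨ p2)) ∨ (p1 ∧ (p1 ⊃ p1))) = max(0.5, 0) = 0.5
  (¬((p2 ∨ ¬p2) ∧ p2) ∨ ((p2 ∨ (p1 ∨ p2)) ∨ (p1 ∧ (p1 ⊃ p1)))) = max(0, 0.5) = 0.5
Checking all 9 assignments confirms none give a value below 0.50.

0.50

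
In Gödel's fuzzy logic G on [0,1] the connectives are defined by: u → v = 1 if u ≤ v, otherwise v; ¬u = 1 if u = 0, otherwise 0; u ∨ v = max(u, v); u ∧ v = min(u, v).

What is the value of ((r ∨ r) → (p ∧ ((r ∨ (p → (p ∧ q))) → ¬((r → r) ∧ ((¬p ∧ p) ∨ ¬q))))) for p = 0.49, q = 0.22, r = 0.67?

0.49

(r ∨ r) = max(0.67, 0.67) = 0.67
(p ∧ q) = min(0.49, 0.22) = 0.22
(p → (p ∧ q)): 0.49 > 0.22, so result = 0.22
(r ∨ (p → (p ∧ q))) = max(0.67, 0.22) = 0.67
(r → r): 0.67 ≤ 0.67, so result = 1
¬p: Gödel ¬ of 0.49 = 0 (operand ≠ 0)
(¬p ∧ p) = min(0, 0.49) = 0
¬q: Gödel ¬ of 0.22 = 0 (operand ≠ 0)
((¬p ∧ p) ∨ ¬q) = max(0, 0) = 0
((r → r) ∧ ((¬p ∧ p) ∨ ¬q)) = min(1, 0) = 0
¬((r → r) ∧ ((¬p ∧ p) ∨ ¬q)): Gödel ¬ of 0 = 1 (operand is 0)
((r ∨ (p → (p ∧ q))) → ¬((r → r) ∧ ((¬p ∧ p) ∨ ¬q))): 0.67 ≤ 1, so result = 1
(p ∧ ((r ∨ (p → (p ∧ q))) → ¬((r → r) ∧ ((¬p ∧ p) ∨ ¬q)))) = min(0.49, 1) = 0.49
((r ∨ r) → (p ∧ ((r ∨ (p → (p ∧ q))) → ¬((r → r) ∧ ((¬p ∧ p) ∨ ¬q))))): 0.67 > 0.49, so result = 0.49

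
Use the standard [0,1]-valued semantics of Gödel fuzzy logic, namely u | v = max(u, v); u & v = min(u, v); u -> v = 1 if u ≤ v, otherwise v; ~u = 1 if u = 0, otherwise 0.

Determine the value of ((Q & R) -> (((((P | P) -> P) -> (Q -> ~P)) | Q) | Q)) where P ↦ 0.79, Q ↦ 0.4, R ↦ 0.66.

1.00

(Q & R) = min(0.4, 0.66) = 0.4
(P | P) = max(0.79, 0.79) = 0.79
((P | P) -> P): 0.79 ≤ 0.79, so result = 1
~P: Gödel ¬ of 0.79 = 0 (operand ≠ 0)
(Q -> ~P): 0.4 > 0, so result = 0
(((P | P) -> P) -> (Q -> ~P)): 1 > 0, so result = 0
((((P | P) -> P) -> (Q -> ~P)) | Q) = max(0, 0.4) = 0.4
(((((P | P) -> P) -> (Q -> ~P)) | Q) | Q) = max(0.4, 0.4) = 0.4
((Q & R) -> (((((P | P) -> P) -> (Q -> ~P)) | Q) | Q)): 0.4 ≤ 0.4, so result = 1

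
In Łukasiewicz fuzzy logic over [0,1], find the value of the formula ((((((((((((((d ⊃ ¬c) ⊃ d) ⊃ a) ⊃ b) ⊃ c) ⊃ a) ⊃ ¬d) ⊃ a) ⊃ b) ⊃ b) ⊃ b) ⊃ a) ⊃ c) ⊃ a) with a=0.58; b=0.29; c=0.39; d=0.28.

¬c: Łukasiewicz ¬ gives 1 − 0.39 = 0.61
(d ⊃ ¬c): min(1, 1 − 0.28 + 0.61) = 1
((d ⊃ ¬c) ⊃ d): min(1, 1 − 1 + 0.28) = 0.28
(((d ⊃ ¬c) ⊃ d) ⊃ a): min(1, 1 − 0.28 + 0.58) = 1
((((d ⊃ ¬c) ⊃ d) ⊃ a) ⊃ b): min(1, 1 − 1 + 0.29) = 0.29
(((((d ⊃ ¬c) ⊃ d) ⊃ a) ⊃ b) ⊃ c): min(1, 1 − 0.29 + 0.39) = 1
((((((d ⊃ ¬c) ⊃ d) ⊃ a) ⊃ b) ⊃ c) ⊃ a): min(1, 1 − 1 + 0.58) = 0.58
¬d: Łukasiewicz ¬ gives 1 − 0.28 = 0.72
(((((((d ⊃ ¬c) ⊃ d) ⊃ a) ⊃ b) ⊃ c) ⊃ a) ⊃ ¬d): min(1, 1 − 0.58 + 0.72) = 1
((((((((d ⊃ ¬c) ⊃ d) ⊃ a) ⊃ b) ⊃ c) ⊃ a) ⊃ ¬d) ⊃ a): min(1, 1 − 1 + 0.58) = 0.58
(((((((((d ⊃ ¬c) ⊃ d) ⊃ a) ⊃ b) ⊃ c) ⊃ a) ⊃ ¬d) ⊃ a) ⊃ b): min(1, 1 − 0.58 + 0.29) = 0.71
((((((((((d ⊃ ¬c) ⊃ d) ⊃ a) ⊃ b) ⊃ c) ⊃ a) ⊃ ¬d) ⊃ a) ⊃ b) ⊃ b): min(1, 1 − 0.71 + 0.29) = 0.58
(((((((((((d ⊃ ¬c) ⊃ d) ⊃ a) ⊃ b) ⊃ c) ⊃ a) ⊃ ¬d) ⊃ a) ⊃ b) ⊃ b) ⊃ b): min(1, 1 − 0.58 + 0.29) = 0.71
((((((((((((d ⊃ ¬c) ⊃ d) ⊃ a) ⊃ b) ⊃ c) ⊃ a) ⊃ ¬d) ⊃ a) ⊃ b) ⊃ b) ⊃ b) ⊃ a): min(1, 1 − 0.71 + 0.58) = 0.87
(((((((((((((d ⊃ ¬c) ⊃ d) ⊃ a) ⊃ b) ⊃ c) ⊃ a) ⊃ ¬d) ⊃ a) ⊃ b) ⊃ b) ⊃ b) ⊃ a) ⊃ c): min(1, 1 − 0.87 + 0.39) = 0.52
((((((((((((((d ⊃ ¬c) ⊃ d) ⊃ a) ⊃ b) ⊃ c) ⊃ a) ⊃ ¬d) ⊃ a) ⊃ b) ⊃ b) ⊃ b) ⊃ a) ⊃ c) ⊃ a): min(1, 1 − 0.52 + 0.58) = 1

1.00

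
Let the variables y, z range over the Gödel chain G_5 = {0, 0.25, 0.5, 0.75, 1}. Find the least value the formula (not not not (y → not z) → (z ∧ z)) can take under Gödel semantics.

0.25

The minimum is attained at y = 0.25, z = 0.25:
  not z: Gödel ¬ of 0.25 = 0 (operand ≠ 0)
  (y → not z): 0.25 > 0, so result = 0
  not (y → not z): Gödel ¬ of 0 = 1 (operand is 0)
  not not (y → not z): Gödel ¬ of 1 = 0 (operand ≠ 0)
  not not not (y → not z): Gödel ¬ of 0 = 1 (operand is 0)
  (z ∧ z) = min(0.25, 0.25) = 0.25
  (not not not (y → not z) → (z ∧ z)): 1 > 0.25, so result = 0.25
Checking all 25 assignments confirms none give a value below 0.25.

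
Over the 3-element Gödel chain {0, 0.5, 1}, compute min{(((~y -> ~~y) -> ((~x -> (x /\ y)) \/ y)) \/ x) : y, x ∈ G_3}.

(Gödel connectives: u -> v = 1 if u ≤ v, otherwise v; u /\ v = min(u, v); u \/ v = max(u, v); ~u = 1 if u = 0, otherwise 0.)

0.50

The minimum is attained at y = 0.5, x = 0:
  ~y: Gödel ¬ of 0.5 = 0 (operand ≠ 0)
  ~y: Gödel ¬ of 0.5 = 0 (operand ≠ 0)
  ~~y: Gödel ¬ of 0 = 1 (operand is 0)
  (~y -> ~~y): 0 ≤ 1, so result = 1
  ~x: Gödel ¬ of 0 = 1 (operand is 0)
  (x /\ y) = min(0, 0.5) = 0
  (~x -> (x /\ y)): 1 > 0, so result = 0
  ((~x -> (x /\ y)) \/ y) = max(0, 0.5) = 0.5
  ((~y -> ~~y) -> ((~x -> (x /\ y)) \/ y)): 1 > 0.5, so result = 0.5
  (((~y -> ~~y) -> ((~x -> (x /\ y)) \/ y)) \/ x) = max(0.5, 0) = 0.5
Checking all 9 assignments confirms none give a value below 0.50.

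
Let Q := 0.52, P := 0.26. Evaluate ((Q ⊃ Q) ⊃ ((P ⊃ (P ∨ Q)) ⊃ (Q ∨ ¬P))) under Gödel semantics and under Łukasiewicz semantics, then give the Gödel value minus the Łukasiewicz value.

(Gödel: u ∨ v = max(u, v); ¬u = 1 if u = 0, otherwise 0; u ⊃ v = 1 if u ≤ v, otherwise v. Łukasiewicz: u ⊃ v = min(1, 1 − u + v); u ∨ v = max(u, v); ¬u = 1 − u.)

-0.22

Gödel evaluation:
  (Q ⊃ Q): 0.52 ≤ 0.52, so result = 1
  (P ∨ Q) = max(0.26, 0.52) = 0.52
  (P ⊃ (P ∨ Q)): 0.26 ≤ 0.52, so result = 1
  ¬P: Gödel ¬ of 0.26 = 0 (operand ≠ 0)
  (Q ∨ ¬P) = max(0.52, 0) = 0.52
  ((P ⊃ (P ∨ Q)) ⊃ (Q ∨ ¬P)): 1 > 0.52, so result = 0.52
  ((Q ⊃ Q) ⊃ ((P ⊃ (P ∨ Q)) ⊃ (Q ∨ ¬P))): 1 > 0.52, so result = 0.52
  Gödel value = 0.52
Łukasiewicz evaluation:
  (Q ⊃ Q): min(1, 1 − 0.52 + 0.52) = 1
  (P ∨ Q) = max(0.26, 0.52) = 0.52
  (P ⊃ (P ∨ Q)): min(1, 1 − 0.26 + 0.52) = 1
  ¬P: Łukasiewicz ¬ gives 1 − 0.26 = 0.74
  (Q ∨ ¬P) = max(0.52, 0.74) = 0.74
  ((P ⊃ (P ∨ Q)) ⊃ (Q ∨ ¬P)): min(1, 1 − 1 + 0.74) = 0.74
  ((Q ⊃ Q) ⊃ ((P ⊃ (P ∨ Q)) ⊃ (Q ∨ ¬P))): min(1, 1 − 1 + 0.74) = 0.74
  Łukasiewicz value = 0.74
Difference: 0.52 − 0.74 = -0.22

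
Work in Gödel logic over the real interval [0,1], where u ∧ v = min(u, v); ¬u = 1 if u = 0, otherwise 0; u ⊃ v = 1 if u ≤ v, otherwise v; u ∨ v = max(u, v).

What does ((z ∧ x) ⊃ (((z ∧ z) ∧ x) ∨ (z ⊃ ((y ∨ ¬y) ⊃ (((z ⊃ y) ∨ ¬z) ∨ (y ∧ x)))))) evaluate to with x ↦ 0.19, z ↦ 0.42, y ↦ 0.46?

(z ∧ x) = min(0.42, 0.19) = 0.19
(z ∧ z) = min(0.42, 0.42) = 0.42
((z ∧ z) ∧ x) = min(0.42, 0.19) = 0.19
¬y: Gödel ¬ of 0.46 = 0 (operand ≠ 0)
(y ∨ ¬y) = max(0.46, 0) = 0.46
(z ⊃ y): 0.42 ≤ 0.46, so result = 1
¬z: Gödel ¬ of 0.42 = 0 (operand ≠ 0)
((z ⊃ y) ∨ ¬z) = max(1, 0) = 1
(y ∧ x) = min(0.46, 0.19) = 0.19
(((z ⊃ y) ∨ ¬z) ∨ (y ∧ x)) = max(1, 0.19) = 1
((y ∨ ¬y) ⊃ (((z ⊃ y) ∨ ¬z) ∨ (y ∧ x))): 0.46 ≤ 1, so result = 1
(z ⊃ ((y ∨ ¬y) ⊃ (((z ⊃ y) ∨ ¬z) ∨ (y ∧ x)))): 0.42 ≤ 1, so result = 1
(((z ∧ z) ∧ x) ∨ (z ⊃ ((y ∨ ¬y) ⊃ (((z ⊃ y) ∨ ¬z) ∨ (y ∧ x))))) = max(0.19, 1) = 1
((z ∧ x) ⊃ (((z ∧ z) ∧ x) ∨ (z ⊃ ((y ∨ ¬y) ⊃ (((z ⊃ y) ∨ ¬z) ∨ (y ∧ x)))))): 0.19 ≤ 1, so result = 1

1.00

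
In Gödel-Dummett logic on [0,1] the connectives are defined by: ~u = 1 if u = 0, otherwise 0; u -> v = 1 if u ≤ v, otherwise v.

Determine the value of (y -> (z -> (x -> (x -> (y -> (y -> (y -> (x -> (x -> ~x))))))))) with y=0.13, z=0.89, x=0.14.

~x: Gödel ¬ of 0.14 = 0 (operand ≠ 0)
(x -> ~x): 0.14 > 0, so result = 0
(x -> (x -> ~x)): 0.14 > 0, so result = 0
(y -> (x -> (x -> ~x))): 0.13 > 0, so result = 0
(y -> (y -> (x -> (x -> ~x)))): 0.13 > 0, so result = 0
(y -> (y -> (y -> (x -> (x -> ~x))))): 0.13 > 0, so result = 0
(x -> (y -> (y -> (y -> (x -> (x -> ~x)))))): 0.14 > 0, so result = 0
(x -> (x -> (y -> (y -> (y -> (x -> (x -> ~x))))))): 0.14 > 0, so result = 0
(z -> (x -> (x -> (y -> (y -> (y -> (x -> (x -> ~x)))))))): 0.89 > 0, so result = 0
(y -> (z -> (x -> (x -> (y -> (y -> (y -> (x -> (x -> ~x))))))))): 0.13 > 0, so result = 0

0.00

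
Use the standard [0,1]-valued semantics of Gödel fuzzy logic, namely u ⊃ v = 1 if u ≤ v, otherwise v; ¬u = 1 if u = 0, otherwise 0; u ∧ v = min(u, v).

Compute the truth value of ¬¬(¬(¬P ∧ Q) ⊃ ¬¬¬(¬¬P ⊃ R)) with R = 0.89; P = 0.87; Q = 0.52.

¬P: Gödel ¬ of 0.87 = 0 (operand ≠ 0)
(¬P ∧ Q) = min(0, 0.52) = 0
¬(¬P ∧ Q): Gödel ¬ of 0 = 1 (operand is 0)
¬P: Gödel ¬ of 0.87 = 0 (operand ≠ 0)
¬¬P: Gödel ¬ of 0 = 1 (operand is 0)
(¬¬P ⊃ R): 1 > 0.89, so result = 0.89
¬(¬¬P ⊃ R): Gödel ¬ of 0.89 = 0 (operand ≠ 0)
¬¬(¬¬P ⊃ R): Gödel ¬ of 0 = 1 (operand is 0)
¬¬¬(¬¬P ⊃ R): Gödel ¬ of 1 = 0 (operand ≠ 0)
(¬(¬P ∧ Q) ⊃ ¬¬¬(¬¬P ⊃ R)): 1 > 0, so result = 0
¬(¬(¬P ∧ Q) ⊃ ¬¬¬(¬¬P ⊃ R)): Gödel ¬ of 0 = 1 (operand is 0)
¬¬(¬(¬P ∧ Q) ⊃ ¬¬¬(¬¬P ⊃ R)): Gödel ¬ of 1 = 0 (operand ≠ 0)

0.00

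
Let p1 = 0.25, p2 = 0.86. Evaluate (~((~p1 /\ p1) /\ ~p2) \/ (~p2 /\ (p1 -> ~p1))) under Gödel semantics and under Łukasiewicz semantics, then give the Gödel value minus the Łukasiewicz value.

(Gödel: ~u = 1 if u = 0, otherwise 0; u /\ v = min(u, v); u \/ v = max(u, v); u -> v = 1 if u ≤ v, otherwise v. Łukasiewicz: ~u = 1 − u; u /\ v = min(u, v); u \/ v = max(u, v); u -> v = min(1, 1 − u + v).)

Gödel evaluation:
  ~p1: Gödel ¬ of 0.25 = 0 (operand ≠ 0)
  (~p1 /\ p1) = min(0, 0.25) = 0
  ~p2: Gödel ¬ of 0.86 = 0 (operand ≠ 0)
  ((~p1 /\ p1) /\ ~p2) = min(0, 0) = 0
  ~((~p1 /\ p1) /\ ~p2): Gödel ¬ of 0 = 1 (operand is 0)
  ~p2: Gödel ¬ of 0.86 = 0 (operand ≠ 0)
  ~p1: Gödel ¬ of 0.25 = 0 (operand ≠ 0)
  (p1 -> ~p1): 0.25 > 0, so result = 0
  (~p2 /\ (p1 -> ~p1)) = min(0, 0) = 0
  (~((~p1 /\ p1) /\ ~p2) \/ (~p2 /\ (p1 -> ~p1))) = max(1, 0) = 1
  Gödel value = 1
Łukasiewicz evaluation:
  ~p1: Łukasiewicz ¬ gives 1 − 0.25 = 0.75
  (~p1 /\ p1) = min(0.75, 0.25) = 0.25
  ~p2: Łukasiewicz ¬ gives 1 − 0.86 = 0.14
  ((~p1 /\ p1) /\ ~p2) = min(0.25, 0.14) = 0.14
  ~((~p1 /\ p1) /\ ~p2): Łukasiewicz ¬ gives 1 − 0.14 = 0.86
  ~p2: Łukasiewicz ¬ gives 1 − 0.86 = 0.14
  ~p1: Łukasiewicz ¬ gives 1 − 0.25 = 0.75
  (p1 -> ~p1): min(1, 1 − 0.25 + 0.75) = 1
  (~p2 /\ (p1 -> ~p1)) = min(0.14, 1) = 0.14
  (~((~p1 /\ p1) /\ ~p2) \/ (~p2 /\ (p1 -> ~p1))) = max(0.86, 0.14) = 0.86
  Łukasiewicz value = 0.86
Difference: 1 − 0.86 = 0.14

0.14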